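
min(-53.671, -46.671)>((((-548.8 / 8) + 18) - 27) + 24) False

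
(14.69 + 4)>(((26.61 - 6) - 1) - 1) True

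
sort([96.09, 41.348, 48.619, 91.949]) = [41.348, 48.619, 91.949, 96.09]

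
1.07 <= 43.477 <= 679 True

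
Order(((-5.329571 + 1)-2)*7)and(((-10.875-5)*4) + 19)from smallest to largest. (((-10.875-5)*4) + 19), (((-5.329571 + 1)-2)*7)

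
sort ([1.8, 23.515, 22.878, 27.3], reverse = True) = [27.3, 23.515, 22.878, 1.8]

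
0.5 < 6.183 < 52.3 True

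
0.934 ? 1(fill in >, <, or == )<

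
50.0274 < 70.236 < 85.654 True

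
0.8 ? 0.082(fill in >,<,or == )>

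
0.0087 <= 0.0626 True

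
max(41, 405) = 405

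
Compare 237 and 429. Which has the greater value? 429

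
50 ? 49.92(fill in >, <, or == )>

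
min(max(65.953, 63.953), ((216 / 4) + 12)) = 65.953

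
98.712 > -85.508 True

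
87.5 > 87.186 True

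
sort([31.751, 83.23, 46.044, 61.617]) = [31.751, 46.044, 61.617, 83.23]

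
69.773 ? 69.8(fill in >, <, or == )<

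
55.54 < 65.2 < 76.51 True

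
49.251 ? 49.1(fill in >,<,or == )>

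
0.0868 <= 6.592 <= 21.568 True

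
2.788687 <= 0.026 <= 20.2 False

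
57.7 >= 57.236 True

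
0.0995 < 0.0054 False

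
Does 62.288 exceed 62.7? No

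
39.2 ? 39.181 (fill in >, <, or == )>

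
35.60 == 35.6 True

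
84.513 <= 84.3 False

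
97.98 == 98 False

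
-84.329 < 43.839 True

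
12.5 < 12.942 True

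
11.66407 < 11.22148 False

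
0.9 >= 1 False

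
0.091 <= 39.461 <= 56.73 True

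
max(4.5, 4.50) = 4.50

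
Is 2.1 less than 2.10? No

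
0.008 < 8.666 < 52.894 True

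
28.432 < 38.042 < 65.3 True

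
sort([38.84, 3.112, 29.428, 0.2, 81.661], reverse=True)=[81.661, 38.84, 29.428, 3.112, 0.2]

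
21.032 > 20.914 True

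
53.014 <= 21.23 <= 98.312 False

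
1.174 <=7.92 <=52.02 True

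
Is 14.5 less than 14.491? No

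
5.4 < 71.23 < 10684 True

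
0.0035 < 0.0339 True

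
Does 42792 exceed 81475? No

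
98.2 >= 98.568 False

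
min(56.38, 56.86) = 56.38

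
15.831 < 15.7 False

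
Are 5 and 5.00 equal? Yes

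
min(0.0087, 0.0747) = 0.0087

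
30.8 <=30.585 False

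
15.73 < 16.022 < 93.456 True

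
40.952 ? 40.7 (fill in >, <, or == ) >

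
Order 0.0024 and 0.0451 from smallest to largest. 0.0024, 0.0451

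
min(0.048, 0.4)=0.048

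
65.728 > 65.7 True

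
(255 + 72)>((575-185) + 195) False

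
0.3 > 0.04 True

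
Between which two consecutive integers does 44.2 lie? 44 and 45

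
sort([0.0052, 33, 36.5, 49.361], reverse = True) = [49.361, 36.5, 33, 0.0052]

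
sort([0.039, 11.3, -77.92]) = [-77.92, 0.039, 11.3]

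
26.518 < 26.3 False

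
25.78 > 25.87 False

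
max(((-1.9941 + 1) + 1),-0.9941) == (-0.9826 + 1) False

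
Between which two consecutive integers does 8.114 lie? 8 and 9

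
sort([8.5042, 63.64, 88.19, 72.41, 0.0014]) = [0.0014, 8.5042, 63.64, 72.41, 88.19]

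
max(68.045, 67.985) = 68.045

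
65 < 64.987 False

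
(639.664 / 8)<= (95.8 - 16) False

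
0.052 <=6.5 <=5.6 False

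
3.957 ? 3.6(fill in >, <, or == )>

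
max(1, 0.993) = 1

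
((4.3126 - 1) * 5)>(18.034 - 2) True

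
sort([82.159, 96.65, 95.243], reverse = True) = [96.65, 95.243, 82.159]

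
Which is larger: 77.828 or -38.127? 77.828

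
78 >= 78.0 True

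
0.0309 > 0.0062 True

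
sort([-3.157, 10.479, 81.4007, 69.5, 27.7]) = [-3.157, 10.479, 27.7, 69.5, 81.4007]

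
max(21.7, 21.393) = 21.7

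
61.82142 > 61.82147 False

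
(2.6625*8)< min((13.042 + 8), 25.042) False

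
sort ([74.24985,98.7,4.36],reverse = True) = [98.7,74.24985,4.36]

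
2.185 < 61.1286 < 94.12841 True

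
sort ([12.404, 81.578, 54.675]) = [12.404, 54.675, 81.578]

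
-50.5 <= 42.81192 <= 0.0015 False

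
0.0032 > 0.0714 False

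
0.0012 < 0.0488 True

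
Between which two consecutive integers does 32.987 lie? 32 and 33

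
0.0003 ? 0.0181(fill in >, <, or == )<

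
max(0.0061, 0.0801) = 0.0801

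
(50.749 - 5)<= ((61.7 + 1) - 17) False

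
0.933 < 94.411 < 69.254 False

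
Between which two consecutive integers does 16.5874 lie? 16 and 17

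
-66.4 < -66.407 False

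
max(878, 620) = 878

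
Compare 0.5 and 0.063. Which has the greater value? 0.5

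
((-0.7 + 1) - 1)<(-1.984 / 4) True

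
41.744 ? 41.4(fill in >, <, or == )>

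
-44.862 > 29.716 False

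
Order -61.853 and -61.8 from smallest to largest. -61.853,-61.8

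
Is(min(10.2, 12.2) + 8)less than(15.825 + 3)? Yes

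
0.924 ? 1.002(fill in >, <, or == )<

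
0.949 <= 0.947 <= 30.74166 False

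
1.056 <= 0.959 False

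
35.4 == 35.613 False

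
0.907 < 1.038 True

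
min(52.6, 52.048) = 52.048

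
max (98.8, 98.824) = 98.824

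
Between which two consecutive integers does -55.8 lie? -56 and -55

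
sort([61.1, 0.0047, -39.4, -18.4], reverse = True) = [61.1, 0.0047, -18.4, -39.4]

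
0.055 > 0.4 False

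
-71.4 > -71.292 False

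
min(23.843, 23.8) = 23.8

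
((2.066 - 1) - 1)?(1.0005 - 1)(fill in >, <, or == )>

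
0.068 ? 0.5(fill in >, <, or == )<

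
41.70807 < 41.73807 True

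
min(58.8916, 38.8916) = 38.8916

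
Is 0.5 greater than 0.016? Yes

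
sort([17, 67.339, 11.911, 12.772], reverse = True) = [67.339, 17, 12.772, 11.911]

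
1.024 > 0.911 True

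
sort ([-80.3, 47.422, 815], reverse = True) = [815, 47.422, -80.3]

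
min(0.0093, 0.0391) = 0.0093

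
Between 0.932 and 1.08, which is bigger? 1.08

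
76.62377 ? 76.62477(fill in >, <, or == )<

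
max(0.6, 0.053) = 0.6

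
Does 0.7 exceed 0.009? Yes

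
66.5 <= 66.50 True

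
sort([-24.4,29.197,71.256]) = [-24.4,29.197,71.256]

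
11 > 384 False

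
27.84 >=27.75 True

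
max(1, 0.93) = 1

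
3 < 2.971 False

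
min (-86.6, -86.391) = -86.6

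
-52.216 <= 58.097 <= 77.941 True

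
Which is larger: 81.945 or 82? 82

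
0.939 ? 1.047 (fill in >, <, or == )<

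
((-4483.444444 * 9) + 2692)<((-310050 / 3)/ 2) False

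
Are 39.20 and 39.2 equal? Yes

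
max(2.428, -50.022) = 2.428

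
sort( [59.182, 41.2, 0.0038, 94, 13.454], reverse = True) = [94, 59.182, 41.2, 13.454, 0.0038]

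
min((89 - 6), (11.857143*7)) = 83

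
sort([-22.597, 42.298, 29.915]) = [-22.597, 29.915, 42.298]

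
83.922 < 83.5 False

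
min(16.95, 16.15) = 16.15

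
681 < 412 False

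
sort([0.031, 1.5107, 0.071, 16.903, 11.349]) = [0.031, 0.071, 1.5107, 11.349, 16.903]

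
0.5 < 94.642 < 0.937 False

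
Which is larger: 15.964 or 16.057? 16.057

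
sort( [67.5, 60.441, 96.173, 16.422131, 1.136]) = [1.136, 16.422131, 60.441, 67.5, 96.173]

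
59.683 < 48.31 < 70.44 False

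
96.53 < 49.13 False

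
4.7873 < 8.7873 True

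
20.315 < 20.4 True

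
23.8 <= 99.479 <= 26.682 False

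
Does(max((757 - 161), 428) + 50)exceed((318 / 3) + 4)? Yes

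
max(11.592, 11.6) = 11.6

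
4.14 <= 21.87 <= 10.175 False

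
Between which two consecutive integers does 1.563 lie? 1 and 2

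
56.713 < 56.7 False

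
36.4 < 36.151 False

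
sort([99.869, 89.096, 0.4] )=[0.4, 89.096, 99.869]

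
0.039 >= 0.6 False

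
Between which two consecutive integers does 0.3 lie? 0 and 1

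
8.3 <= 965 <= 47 False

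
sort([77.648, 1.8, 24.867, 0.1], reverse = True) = [77.648, 24.867, 1.8, 0.1]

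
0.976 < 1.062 True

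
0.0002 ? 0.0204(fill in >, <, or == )<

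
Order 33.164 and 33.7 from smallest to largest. 33.164, 33.7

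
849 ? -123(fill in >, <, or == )>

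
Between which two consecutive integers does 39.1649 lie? 39 and 40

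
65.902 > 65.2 True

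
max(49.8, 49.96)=49.96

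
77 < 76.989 False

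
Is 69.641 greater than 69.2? Yes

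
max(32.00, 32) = 32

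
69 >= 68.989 True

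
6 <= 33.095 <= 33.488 True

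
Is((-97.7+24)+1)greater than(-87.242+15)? No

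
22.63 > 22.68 False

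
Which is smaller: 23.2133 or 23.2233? 23.2133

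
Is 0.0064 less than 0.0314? Yes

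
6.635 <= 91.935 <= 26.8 False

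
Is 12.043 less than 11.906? No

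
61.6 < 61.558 False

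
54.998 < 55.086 True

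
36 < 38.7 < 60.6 True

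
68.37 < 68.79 True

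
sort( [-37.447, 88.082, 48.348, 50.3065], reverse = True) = [88.082, 50.3065, 48.348, -37.447]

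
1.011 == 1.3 False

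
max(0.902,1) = 1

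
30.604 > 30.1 True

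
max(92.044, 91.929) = 92.044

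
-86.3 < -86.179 True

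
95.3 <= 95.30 True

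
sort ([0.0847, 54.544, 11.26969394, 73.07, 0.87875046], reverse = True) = [73.07, 54.544, 11.26969394, 0.87875046, 0.0847]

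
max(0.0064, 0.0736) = 0.0736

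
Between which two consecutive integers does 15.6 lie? 15 and 16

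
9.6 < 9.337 False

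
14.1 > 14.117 False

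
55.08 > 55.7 False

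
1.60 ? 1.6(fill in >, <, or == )==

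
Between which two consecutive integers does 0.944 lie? 0 and 1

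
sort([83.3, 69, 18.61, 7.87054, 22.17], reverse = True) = [83.3, 69, 22.17, 18.61, 7.87054]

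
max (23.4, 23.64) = 23.64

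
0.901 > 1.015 False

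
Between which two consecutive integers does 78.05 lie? 78 and 79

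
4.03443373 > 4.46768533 False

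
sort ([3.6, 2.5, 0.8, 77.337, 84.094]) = [0.8, 2.5, 3.6, 77.337, 84.094]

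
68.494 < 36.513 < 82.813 False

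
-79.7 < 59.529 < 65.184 True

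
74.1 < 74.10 False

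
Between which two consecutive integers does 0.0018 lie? 0 and 1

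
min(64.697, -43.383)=-43.383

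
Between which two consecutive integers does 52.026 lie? 52 and 53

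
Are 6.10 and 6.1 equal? Yes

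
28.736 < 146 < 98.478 False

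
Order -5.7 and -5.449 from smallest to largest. -5.7, -5.449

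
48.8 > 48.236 True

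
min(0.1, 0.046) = 0.046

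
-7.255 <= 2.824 True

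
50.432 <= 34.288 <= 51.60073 False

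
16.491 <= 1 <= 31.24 False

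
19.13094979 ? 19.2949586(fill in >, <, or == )<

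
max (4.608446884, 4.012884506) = 4.608446884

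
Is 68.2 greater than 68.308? No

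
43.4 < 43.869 True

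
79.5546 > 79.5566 False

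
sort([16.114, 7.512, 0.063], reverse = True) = [16.114, 7.512, 0.063]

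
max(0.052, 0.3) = 0.3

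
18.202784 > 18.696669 False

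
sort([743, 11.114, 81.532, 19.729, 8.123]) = [8.123, 11.114, 19.729, 81.532, 743]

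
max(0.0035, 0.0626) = 0.0626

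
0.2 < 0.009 False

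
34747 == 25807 False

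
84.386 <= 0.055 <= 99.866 False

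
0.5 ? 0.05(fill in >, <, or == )>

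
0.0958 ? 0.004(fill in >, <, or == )>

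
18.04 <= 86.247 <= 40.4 False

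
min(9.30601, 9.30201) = 9.30201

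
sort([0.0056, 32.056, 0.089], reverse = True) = [32.056, 0.089, 0.0056]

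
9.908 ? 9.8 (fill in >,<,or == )>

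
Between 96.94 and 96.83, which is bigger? 96.94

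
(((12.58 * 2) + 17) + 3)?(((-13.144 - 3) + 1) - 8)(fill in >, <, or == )>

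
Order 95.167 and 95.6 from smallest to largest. 95.167, 95.6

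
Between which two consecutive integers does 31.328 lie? 31 and 32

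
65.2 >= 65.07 True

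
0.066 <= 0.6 True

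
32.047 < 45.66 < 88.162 True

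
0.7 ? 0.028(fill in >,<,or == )>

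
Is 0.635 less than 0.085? No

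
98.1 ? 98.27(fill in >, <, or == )<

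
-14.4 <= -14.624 False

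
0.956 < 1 True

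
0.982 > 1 False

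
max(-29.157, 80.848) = 80.848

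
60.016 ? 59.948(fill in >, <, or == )>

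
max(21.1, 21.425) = 21.425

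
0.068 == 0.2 False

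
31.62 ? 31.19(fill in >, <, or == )>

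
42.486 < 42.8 True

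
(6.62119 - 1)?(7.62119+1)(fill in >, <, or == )<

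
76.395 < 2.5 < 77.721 False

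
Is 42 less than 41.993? No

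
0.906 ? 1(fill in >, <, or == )<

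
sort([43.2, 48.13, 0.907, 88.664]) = [0.907, 43.2, 48.13, 88.664]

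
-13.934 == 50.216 False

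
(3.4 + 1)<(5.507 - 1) True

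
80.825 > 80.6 True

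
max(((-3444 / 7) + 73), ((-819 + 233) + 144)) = -419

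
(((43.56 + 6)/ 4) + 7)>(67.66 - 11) False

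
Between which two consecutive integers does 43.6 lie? 43 and 44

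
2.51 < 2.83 True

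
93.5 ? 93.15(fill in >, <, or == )>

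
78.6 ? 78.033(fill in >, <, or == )>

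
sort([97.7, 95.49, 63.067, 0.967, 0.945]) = [0.945, 0.967, 63.067, 95.49, 97.7]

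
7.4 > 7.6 False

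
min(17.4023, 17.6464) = 17.4023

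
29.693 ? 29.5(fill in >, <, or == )>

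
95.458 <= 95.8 True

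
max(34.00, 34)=34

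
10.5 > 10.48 True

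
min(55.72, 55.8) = 55.72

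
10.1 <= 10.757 True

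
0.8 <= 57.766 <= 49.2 False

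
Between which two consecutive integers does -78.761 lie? -79 and -78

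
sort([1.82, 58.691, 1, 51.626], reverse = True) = [58.691, 51.626, 1.82, 1]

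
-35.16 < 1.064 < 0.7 False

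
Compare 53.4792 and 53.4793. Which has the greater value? 53.4793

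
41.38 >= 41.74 False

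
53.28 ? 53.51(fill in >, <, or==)<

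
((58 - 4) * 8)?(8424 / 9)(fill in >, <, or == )<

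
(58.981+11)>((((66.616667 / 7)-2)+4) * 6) True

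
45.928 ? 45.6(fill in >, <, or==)>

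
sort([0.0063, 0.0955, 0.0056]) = [0.0056, 0.0063, 0.0955]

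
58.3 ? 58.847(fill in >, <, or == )<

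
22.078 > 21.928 True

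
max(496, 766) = 766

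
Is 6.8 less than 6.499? No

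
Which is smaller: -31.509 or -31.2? -31.509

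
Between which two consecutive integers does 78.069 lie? 78 and 79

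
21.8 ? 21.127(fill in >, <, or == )>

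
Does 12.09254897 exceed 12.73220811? No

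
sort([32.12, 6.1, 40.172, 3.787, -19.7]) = [-19.7, 3.787, 6.1, 32.12, 40.172]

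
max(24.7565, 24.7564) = 24.7565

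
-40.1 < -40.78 False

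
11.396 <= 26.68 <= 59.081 True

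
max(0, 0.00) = 0.00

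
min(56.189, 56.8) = 56.189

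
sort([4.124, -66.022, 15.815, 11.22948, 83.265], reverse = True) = [83.265, 15.815, 11.22948, 4.124, -66.022]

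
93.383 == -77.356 False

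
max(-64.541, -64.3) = -64.3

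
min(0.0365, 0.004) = 0.004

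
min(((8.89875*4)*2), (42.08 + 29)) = 71.08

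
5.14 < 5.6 True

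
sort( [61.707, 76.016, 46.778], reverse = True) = [76.016, 61.707, 46.778]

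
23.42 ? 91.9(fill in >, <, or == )<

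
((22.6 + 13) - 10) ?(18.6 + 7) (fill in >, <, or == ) ==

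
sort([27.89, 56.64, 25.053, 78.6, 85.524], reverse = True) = [85.524, 78.6, 56.64, 27.89, 25.053]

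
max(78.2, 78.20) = 78.20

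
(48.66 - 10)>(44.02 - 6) True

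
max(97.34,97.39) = 97.39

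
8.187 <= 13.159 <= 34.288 True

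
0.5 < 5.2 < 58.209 True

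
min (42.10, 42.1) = 42.10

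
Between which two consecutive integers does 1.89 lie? 1 and 2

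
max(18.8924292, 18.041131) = 18.8924292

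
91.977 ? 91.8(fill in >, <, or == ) >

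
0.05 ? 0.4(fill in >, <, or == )<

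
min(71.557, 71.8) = 71.557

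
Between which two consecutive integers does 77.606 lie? 77 and 78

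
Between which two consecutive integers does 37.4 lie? 37 and 38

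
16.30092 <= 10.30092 False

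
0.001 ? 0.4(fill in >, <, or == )<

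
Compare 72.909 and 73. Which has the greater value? 73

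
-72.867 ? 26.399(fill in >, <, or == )<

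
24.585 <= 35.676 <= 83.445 True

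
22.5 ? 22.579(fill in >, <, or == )<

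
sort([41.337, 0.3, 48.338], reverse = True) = [48.338, 41.337, 0.3]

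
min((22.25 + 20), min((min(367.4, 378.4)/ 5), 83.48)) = 42.25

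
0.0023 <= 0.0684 True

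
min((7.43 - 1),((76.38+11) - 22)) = 6.43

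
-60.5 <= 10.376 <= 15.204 True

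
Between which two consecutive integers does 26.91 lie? 26 and 27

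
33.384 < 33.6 True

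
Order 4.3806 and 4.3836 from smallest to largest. 4.3806, 4.3836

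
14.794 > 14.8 False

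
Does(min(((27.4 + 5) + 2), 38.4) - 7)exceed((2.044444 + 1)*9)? Yes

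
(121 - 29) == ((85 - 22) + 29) True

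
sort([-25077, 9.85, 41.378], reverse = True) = [41.378, 9.85, -25077]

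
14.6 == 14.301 False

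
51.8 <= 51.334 False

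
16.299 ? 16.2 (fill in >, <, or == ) >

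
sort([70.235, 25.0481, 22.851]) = [22.851, 25.0481, 70.235]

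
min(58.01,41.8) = 41.8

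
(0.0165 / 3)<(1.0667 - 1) True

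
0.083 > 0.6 False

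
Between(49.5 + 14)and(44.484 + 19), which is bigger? (49.5 + 14)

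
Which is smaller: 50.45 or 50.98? 50.45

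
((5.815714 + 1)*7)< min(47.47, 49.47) False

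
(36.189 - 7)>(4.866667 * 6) False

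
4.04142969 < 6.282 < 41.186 True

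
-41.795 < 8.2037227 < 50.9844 True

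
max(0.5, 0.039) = 0.5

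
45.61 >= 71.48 False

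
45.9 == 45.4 False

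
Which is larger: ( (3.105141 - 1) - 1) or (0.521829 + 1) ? (0.521829 + 1)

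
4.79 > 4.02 True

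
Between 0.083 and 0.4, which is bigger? 0.4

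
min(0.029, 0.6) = 0.029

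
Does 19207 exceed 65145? No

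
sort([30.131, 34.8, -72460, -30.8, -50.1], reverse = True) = [34.8, 30.131, -30.8, -50.1, -72460]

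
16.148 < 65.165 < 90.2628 True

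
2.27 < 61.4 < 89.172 True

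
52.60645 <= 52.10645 False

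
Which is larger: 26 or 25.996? 26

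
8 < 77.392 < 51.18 False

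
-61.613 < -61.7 False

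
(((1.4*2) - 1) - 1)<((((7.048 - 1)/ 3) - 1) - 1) False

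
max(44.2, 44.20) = 44.20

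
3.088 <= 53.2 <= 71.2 True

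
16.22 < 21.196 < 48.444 True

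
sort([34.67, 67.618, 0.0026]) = [0.0026, 34.67, 67.618]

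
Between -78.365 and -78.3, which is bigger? -78.3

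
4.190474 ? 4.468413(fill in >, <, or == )<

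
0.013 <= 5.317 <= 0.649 False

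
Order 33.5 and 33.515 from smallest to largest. 33.5, 33.515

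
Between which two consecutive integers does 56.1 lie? 56 and 57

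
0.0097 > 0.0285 False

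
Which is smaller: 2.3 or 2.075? 2.075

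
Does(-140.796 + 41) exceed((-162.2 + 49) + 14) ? No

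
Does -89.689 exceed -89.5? No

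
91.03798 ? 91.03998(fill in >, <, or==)<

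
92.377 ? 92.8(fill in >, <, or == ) <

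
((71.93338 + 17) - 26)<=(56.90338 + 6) False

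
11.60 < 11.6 False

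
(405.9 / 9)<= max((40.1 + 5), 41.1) True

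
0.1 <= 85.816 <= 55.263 False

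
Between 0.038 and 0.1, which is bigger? 0.1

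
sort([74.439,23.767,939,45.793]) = [23.767,45.793,74.439,939]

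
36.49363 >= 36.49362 True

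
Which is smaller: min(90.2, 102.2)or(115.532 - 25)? min(90.2, 102.2)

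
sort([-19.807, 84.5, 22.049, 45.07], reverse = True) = [84.5, 45.07, 22.049, -19.807]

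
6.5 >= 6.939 False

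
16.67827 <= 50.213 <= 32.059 False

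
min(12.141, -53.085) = -53.085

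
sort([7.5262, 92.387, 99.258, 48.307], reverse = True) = [99.258, 92.387, 48.307, 7.5262]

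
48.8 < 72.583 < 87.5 True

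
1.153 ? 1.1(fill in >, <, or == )>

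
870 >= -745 True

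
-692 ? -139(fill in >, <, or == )<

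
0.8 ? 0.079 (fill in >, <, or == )>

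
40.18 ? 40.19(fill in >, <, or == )<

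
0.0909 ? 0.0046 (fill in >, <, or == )>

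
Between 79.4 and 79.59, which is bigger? 79.59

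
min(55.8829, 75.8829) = 55.8829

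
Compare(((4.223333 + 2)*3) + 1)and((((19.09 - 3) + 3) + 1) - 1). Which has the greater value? (((4.223333 + 2)*3) + 1)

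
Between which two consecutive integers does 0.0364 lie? 0 and 1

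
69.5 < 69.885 True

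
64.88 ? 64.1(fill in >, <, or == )>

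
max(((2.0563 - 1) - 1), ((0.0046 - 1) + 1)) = 0.0563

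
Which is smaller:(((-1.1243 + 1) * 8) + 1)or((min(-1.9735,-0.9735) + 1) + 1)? (((-1.1243 + 1) * 8) + 1)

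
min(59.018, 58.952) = 58.952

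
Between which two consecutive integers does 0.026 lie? 0 and 1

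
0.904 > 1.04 False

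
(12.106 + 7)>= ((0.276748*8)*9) False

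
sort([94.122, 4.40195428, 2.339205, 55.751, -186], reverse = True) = [94.122, 55.751, 4.40195428, 2.339205, -186]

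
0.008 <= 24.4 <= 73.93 True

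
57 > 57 False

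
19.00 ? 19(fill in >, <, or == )==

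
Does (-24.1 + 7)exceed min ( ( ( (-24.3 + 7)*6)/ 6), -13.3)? Yes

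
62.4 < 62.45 True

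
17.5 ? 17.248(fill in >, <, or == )>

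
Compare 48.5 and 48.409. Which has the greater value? 48.5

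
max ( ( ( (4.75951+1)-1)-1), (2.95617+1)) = 3.95617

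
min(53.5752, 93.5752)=53.5752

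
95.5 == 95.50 True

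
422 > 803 False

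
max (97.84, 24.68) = 97.84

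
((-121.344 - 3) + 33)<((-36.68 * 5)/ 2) False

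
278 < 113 False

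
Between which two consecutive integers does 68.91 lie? 68 and 69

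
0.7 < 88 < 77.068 False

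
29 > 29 False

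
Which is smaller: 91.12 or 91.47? 91.12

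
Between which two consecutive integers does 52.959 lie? 52 and 53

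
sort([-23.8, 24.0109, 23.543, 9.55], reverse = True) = [24.0109, 23.543, 9.55, -23.8]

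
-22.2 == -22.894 False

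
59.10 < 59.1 False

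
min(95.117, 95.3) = 95.117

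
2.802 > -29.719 True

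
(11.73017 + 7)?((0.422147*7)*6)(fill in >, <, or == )>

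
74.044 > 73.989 True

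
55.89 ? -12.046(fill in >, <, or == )>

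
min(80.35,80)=80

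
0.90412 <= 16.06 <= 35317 True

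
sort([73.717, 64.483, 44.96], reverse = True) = [73.717, 64.483, 44.96]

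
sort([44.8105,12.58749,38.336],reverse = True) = [44.8105,38.336,12.58749]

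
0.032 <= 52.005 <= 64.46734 True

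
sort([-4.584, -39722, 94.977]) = [-39722, -4.584, 94.977]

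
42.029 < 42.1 True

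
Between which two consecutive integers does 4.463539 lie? 4 and 5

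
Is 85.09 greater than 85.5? No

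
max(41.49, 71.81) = 71.81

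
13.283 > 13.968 False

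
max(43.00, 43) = 43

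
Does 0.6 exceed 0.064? Yes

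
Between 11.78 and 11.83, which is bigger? 11.83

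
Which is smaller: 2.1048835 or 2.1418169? 2.1048835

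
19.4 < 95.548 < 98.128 True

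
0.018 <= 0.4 True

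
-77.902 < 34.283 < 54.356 True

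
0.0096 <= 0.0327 True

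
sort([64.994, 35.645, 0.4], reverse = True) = [64.994, 35.645, 0.4]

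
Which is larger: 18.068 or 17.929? 18.068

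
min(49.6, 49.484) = 49.484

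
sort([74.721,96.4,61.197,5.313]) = [5.313,61.197,74.721,96.4]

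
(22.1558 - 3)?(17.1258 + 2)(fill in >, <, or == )>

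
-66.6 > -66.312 False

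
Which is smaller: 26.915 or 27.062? 26.915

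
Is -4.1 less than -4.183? No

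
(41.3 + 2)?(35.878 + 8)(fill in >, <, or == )<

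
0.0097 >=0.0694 False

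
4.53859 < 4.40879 False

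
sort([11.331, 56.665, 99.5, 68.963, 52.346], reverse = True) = [99.5, 68.963, 56.665, 52.346, 11.331]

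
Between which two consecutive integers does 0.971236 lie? 0 and 1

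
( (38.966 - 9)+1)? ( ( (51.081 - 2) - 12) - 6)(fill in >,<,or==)<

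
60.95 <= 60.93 False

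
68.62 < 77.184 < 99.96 True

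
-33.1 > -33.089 False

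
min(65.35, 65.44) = 65.35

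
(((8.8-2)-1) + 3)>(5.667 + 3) True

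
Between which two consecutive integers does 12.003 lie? 12 and 13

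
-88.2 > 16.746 False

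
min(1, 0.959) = 0.959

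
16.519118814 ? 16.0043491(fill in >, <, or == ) >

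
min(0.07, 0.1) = 0.07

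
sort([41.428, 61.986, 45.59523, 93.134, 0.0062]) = [0.0062, 41.428, 45.59523, 61.986, 93.134]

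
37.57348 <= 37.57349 True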